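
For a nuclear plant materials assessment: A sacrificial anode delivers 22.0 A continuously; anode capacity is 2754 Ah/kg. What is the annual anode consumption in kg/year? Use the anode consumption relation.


Annual consumption = current * hours per year / capacity
Rate = 22.0 * 8760 / 2754 = 70.0 kg/year

70.0 kg/year


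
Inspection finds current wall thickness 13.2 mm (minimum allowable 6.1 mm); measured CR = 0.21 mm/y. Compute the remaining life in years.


Apply the remaining-life relation: RL = (t_current − t_min) / CR
RL = (13.2 − 6.1) / 0.21 = 7.1 / 0.21 = 33.8 years

33.8 years


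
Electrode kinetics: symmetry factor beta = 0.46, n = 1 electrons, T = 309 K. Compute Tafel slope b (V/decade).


Apply the Tafel slope relation: b = 2.303*R*T/(beta*n*F)
Numerator: 2.303 * 8.314 * 309 = 5916.47
Denominator: 0.46 * 1 * 96485 = 44383.1
b = 5916.47 / 44383.1 = 0.1333 V/decade

0.1333 V/decade


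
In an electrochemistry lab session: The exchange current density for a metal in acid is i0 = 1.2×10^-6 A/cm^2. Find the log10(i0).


i0 = 1.2×10^-6 A/cm^2
log10(i0) = -5.921

-5.921


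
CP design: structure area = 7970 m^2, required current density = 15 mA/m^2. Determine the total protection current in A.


I = area * current density, then convert mA → A (÷1000)
I = 7970 * 15 / 1000 = 119.55 A

119.55 A


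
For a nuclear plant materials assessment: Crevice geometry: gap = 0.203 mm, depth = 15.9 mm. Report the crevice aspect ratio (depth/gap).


Aspect ratio = depth / gap
Ratio = 15.9 / 0.203 = 78.3

78.3


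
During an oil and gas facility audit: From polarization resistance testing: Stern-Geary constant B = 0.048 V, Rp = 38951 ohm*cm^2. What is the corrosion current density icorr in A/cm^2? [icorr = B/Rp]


Apply the Stern-Geary relation: icorr = B / Rp
icorr = 0.048 / 38951 = 1.232×10^-6 A/cm^2

1.232×10^-6 A/cm^2


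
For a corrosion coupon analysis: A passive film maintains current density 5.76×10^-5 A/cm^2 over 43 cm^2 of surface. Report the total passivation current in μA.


I = i_pass * A, then convert A → μA (×10^6)
I = 5.76×10^-5 * 43 * 10^6 = 2476.8 μA

2476.8 μA


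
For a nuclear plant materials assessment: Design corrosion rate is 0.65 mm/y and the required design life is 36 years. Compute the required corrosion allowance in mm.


Corrosion allowance = CR × design life
CA = 0.65 * 36 = 23.4 mm

23.4 mm


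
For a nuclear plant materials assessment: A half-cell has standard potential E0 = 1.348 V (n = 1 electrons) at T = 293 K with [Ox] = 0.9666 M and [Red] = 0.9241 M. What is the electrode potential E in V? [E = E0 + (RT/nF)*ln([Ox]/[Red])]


Apply the Nernst equation: E = E0 + (RT/nF)*ln([Ox]/[Red])
Step 1: RT/nF = 8.314*293/(1*96485) = 0.02524747 V
Step 2: [Ox]/[Red] = 0.9666/0.9241 = 1.045991
Step 3: ln(1.045991) = 0.044965
Step 4: correction = 0.02524747 * 0.044965 = 0.001 V
E = 1.348 + 0.001 = 1.349 V

1.349 V


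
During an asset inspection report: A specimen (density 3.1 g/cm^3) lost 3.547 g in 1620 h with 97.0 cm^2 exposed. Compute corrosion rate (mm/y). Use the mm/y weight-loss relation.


Apply the mm/y weight-loss relation: CR = 87600 * W / (D * A * T)
Numerator: 87600 * 3.547 = 310717.2
Denominator: 3.1 * 97.0 * 1620 = 487134.0
CR = 310717.2 / 487134.0 = 0.6378 mm/y

0.6378 mm/y


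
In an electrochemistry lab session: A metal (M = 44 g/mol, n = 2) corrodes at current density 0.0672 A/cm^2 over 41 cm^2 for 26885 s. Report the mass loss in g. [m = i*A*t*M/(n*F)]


Apply Faraday's law: m = i*A*t*M / (n*F)
Total charge passed Q = i*A*t = 0.0672*41*26885 = 74073.552 C
m = Q*M/(n*F) = 74073.552*44/(2*96485) = 16.88986 g

16.88986 g


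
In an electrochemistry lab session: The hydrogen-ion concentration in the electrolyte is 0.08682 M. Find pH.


pH = −log10[H+]
pH = −log10(0.08682) = 1.06

1.06


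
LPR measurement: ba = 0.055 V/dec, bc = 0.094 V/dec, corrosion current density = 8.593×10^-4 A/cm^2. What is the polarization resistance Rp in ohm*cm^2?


Apply the Stern-Geary equation: Rp = ba*bc / (2.303*icorr*(ba+bc))
ba*bc = 0.055*0.094 = 0.00517
ba+bc = 0.149; 2.303*icorr*(ba+bc) = 2.303*8.593×10^-4*0.149 = 2.9486622×10^-4
Rp = 0.00517 / 2.9486622×10^-4 = 17.5 ohm*cm^2

17.5 ohm*cm^2


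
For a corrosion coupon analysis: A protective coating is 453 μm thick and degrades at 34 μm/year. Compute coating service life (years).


Service life = thickness / degradation rate
Life = 453 / 34 = 13.3 years

13.3 years


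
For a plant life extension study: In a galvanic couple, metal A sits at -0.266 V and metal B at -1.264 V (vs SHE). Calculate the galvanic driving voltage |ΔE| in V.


Driving voltage is the absolute potential difference.
|ΔE| = |-0.266 − (-1.264)| = 0.998 V

0.998 V


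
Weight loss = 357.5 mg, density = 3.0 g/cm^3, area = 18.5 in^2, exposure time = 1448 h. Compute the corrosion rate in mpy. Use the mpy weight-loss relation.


Apply the mpy weight-loss relation: CR = 534 * W / (D * A * T)
Numerator: 534 * 357.5 = 190905.0
Denominator: 3.0 * 18.5 * 1448 = 80364.0
CR = 190905.0 / 80364.0 = 2.3755 mpy

2.3755 mpy


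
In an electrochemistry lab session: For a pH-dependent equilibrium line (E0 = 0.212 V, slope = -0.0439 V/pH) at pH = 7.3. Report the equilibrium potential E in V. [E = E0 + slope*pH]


Apply the Pourbaix line equation: E = E0 + slope*pH
E = 0.212 + (-0.0439)*7.3 = 0.212 + (-0.32047) = -0.10847 V
Rounded to 3 decimal places: E = -0.108 V

-0.108 V


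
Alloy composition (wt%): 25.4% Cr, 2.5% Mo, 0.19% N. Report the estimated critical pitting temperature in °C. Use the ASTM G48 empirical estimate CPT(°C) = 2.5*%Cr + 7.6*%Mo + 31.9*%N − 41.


Apply the ASTM G48 empirical CPT estimate: CPT(°C) = 2.5*%Cr + 7.6*%Mo + 31.9*%N − 41
2.5*25.4 = 63.5; 7.6*2.5 = 19; 31.9*0.19 = 6.061
CPT = 63.5 + 19 + 6.061 − 41 = 47.561 °C
Rounded to 0.1 °C: CPT ≈ 47.6 °C

47.6 °C


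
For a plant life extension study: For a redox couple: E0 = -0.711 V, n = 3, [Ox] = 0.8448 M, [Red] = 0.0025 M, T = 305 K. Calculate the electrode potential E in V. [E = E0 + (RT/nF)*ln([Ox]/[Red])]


Apply the Nernst equation: E = E0 + (RT/nF)*ln([Ox]/[Red])
Step 1: RT/nF = 8.314*305/(3*96485) = 0.0087605 V
Step 2: [Ox]/[Red] = 0.8448/0.0025 = 337.92
Step 3: ln(337.92) = 5.822809
Step 4: correction = 0.0087605 * 5.822809 = 0.051 V
E = -0.711 + 0.051 = -0.66 V

-0.66 V


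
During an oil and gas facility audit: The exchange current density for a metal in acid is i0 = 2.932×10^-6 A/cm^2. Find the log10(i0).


i0 = 2.932×10^-6 A/cm^2
log10(i0) = -5.533

-5.533


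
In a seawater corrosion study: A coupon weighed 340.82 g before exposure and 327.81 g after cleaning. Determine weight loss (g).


Weight loss = initial − final
WL = 340.82 − 327.81 = 13.01 g

13.01 g


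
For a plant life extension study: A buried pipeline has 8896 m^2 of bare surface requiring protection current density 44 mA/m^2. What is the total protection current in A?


I = area * current density, then convert mA → A (÷1000)
I = 8896 * 44 / 1000 = 391.42 A

391.42 A


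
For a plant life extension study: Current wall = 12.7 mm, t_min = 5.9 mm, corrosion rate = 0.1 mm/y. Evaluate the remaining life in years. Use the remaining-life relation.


Apply the remaining-life relation: RL = (t_current − t_min) / CR
RL = (12.7 − 5.9) / 0.1 = 6.8 / 0.1 = 68.0 years

68.0 years


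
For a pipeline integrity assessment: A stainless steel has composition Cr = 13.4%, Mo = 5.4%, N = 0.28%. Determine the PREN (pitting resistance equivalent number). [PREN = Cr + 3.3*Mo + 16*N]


Apply the PREN formula: PREN = Cr + 3.3*Mo + 16*N
PREN = 13.4 + 3.3*5.4 + 16*0.28
PREN = 13.4 + 17.82 + 4.48 = 35.7

35.7


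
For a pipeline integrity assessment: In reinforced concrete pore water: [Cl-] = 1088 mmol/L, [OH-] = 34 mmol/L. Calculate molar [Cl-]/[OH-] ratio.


Threshold parameter = [Cl-] / [OH-] (molar basis; both in mmol/L, so units cancel)
Ratio = 1088 / 34 = 32.0

32.0


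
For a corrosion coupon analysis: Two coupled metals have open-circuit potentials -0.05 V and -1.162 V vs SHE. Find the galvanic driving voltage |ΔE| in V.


Driving voltage is the absolute potential difference.
|ΔE| = |-0.05 − (-1.162)| = 1.112 V

1.112 V


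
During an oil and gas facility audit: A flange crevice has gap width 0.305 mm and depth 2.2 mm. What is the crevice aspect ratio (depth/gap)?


Aspect ratio = depth / gap
Ratio = 2.2 / 0.305 = 7.2

7.2


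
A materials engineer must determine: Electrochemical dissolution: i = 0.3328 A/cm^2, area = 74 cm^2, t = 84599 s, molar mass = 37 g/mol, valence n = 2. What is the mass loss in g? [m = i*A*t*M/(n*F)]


Apply Faraday's law: m = i*A*t*M / (n*F)
Total charge passed Q = i*A*t = 0.3328*74*84599 = 2083436.4928 C
m = Q*M/(n*F) = 2083436.4928*37/(2*96485) = 399.4774 g

399.4774 g


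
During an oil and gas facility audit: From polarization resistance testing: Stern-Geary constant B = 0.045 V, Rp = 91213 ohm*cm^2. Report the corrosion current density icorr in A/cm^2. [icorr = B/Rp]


Apply the Stern-Geary relation: icorr = B / Rp
icorr = 0.045 / 91213 = 4.934×10^-7 A/cm^2

4.934×10^-7 A/cm^2


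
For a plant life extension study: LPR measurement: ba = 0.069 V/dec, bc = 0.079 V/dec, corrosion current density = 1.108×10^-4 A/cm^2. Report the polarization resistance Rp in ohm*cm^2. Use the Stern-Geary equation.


Apply the Stern-Geary equation: Rp = ba*bc / (2.303*icorr*(ba+bc))
ba*bc = 0.069*0.079 = 0.005451
ba+bc = 0.148; 2.303*icorr*(ba+bc) = 2.303*1.108×10^-4*0.148 = 3.7765515×10^-5
Rp = 0.005451 / 3.7765515×10^-5 = 144.3 ohm*cm^2

144.3 ohm*cm^2


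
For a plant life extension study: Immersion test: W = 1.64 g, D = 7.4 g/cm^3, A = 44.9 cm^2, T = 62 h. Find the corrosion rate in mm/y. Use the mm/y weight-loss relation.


Apply the mm/y weight-loss relation: CR = 87600 * W / (D * A * T)
Numerator: 87600 * 1.64 = 143664.0
Denominator: 7.4 * 44.9 * 62 = 20600.12
CR = 143664.0 / 20600.12 = 6.9739 mm/y

6.9739 mm/y


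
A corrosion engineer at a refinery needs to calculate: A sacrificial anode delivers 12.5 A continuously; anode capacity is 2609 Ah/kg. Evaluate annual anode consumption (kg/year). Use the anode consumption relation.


Annual consumption = current * hours per year / capacity
Rate = 12.5 * 8760 / 2609 = 42.0 kg/year

42.0 kg/year


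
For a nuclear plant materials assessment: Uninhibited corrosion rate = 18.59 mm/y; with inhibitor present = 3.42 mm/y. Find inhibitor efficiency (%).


Apply the inhibitor-efficiency definition: IE = (CR_blank − CR_inh)/CR_blank × 100
IE = (18.59 − 3.42) / 18.59 × 100
IE = 15.17 / 18.59 × 100 = 81.6 %

81.6 %


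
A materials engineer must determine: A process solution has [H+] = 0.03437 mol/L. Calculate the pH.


pH = −log10[H+]
pH = −log10(0.03437) = 1.46

1.46


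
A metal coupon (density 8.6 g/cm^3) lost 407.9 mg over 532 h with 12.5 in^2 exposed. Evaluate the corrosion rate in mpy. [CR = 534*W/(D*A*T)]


Apply the mpy weight-loss relation: CR = 534 * W / (D * A * T)
Numerator: 534 * 407.9 = 217818.6
Denominator: 8.6 * 12.5 * 532 = 57190.0
CR = 217818.6 / 57190.0 = 3.8087 mpy

3.8087 mpy


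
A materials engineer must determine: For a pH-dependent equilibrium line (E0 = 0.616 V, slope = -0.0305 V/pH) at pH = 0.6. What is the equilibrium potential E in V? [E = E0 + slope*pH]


Apply the Pourbaix line equation: E = E0 + slope*pH
E = 0.616 + (-0.0305)*0.6 = 0.616 + (-0.0183) = 0.5977 V
Rounded to 4 decimal places: E = 0.5977 V

0.5977 V


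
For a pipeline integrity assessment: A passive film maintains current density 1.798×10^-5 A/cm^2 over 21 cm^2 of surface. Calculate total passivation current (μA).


I = i_pass * A, then convert A → μA (×10^6)
I = 1.798×10^-5 * 21 * 10^6 = 377.58 μA

377.58 μA


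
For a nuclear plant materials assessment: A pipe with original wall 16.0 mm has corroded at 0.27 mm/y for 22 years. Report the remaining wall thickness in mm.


Remaining wall = original − CR × time
t = 16.0 − 0.27*22 = 16.0 − 5.94 = 10.06 mm

10.06 mm


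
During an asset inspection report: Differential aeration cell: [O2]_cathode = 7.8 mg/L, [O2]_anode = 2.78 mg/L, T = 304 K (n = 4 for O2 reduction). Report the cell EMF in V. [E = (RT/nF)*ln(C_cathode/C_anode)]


Apply the Nernst concentration-cell relation: E = (RT/nF)*ln(C_cathode/C_anode)
RT/nF = 8.314*304/(4*96485) = 0.00654883 V
ln(7.8/2.78) = 1.03167
E = 0.00654883 * 1.03167 = 0.00676 V

0.00676 V


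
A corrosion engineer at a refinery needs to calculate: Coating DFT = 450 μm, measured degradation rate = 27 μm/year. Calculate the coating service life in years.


Service life = thickness / degradation rate
Life = 450 / 27 = 16.7 years

16.7 years


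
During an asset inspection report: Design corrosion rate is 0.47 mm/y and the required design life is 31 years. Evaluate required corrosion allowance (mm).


Corrosion allowance = CR × design life
CA = 0.47 * 31 = 14.57 mm

14.57 mm


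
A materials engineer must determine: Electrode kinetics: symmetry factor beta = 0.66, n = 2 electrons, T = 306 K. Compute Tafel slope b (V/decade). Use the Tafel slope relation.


Apply the Tafel slope relation: b = 2.303*R*T/(beta*n*F)
Numerator: 2.303 * 8.314 * 306 = 5859.03
Denominator: 0.66 * 2 * 96485 = 127360.2
b = 5859.03 / 127360.2 = 0.046 V/decade

0.046 V/decade


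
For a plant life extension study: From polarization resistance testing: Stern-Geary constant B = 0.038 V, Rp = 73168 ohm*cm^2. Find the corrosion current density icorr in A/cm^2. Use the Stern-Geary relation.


Apply the Stern-Geary relation: icorr = B / Rp
icorr = 0.038 / 73168 = 5.194×10^-7 A/cm^2

5.194×10^-7 A/cm^2


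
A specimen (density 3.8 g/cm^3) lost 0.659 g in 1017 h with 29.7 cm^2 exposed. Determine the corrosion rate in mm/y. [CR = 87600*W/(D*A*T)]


Apply the mm/y weight-loss relation: CR = 87600 * W / (D * A * T)
Numerator: 87600 * 0.659 = 57728.4
Denominator: 3.8 * 29.7 * 1017 = 114778.62
CR = 57728.4 / 114778.62 = 0.503 mm/y

0.503 mm/y


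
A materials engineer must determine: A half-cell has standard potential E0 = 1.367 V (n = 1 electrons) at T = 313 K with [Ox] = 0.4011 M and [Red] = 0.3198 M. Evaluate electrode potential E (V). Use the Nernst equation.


Apply the Nernst equation: E = E0 + (RT/nF)*ln([Ox]/[Red])
Step 1: RT/nF = 8.314*313/(1*96485) = 0.02697085 V
Step 2: [Ox]/[Red] = 0.4011/0.3198 = 1.254221
Step 3: ln(1.254221) = 0.226515
Step 4: correction = 0.02697085 * 0.226515 = 0.0061 V
E = 1.367 + 0.0061 = 1.3731 V

1.3731 V


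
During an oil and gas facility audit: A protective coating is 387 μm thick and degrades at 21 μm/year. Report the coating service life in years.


Service life = thickness / degradation rate
Life = 387 / 21 = 18.4 years

18.4 years


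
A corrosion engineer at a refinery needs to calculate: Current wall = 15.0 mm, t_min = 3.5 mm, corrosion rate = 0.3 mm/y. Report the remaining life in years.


Apply the remaining-life relation: RL = (t_current − t_min) / CR
RL = (15.0 − 3.5) / 0.3 = 11.5 / 0.3 = 38.3 years

38.3 years


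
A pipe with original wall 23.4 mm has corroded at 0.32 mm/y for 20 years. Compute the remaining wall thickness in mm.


Remaining wall = original − CR × time
t = 23.4 − 0.32*20 = 23.4 − 6.4 = 17.0 mm

17.0 mm


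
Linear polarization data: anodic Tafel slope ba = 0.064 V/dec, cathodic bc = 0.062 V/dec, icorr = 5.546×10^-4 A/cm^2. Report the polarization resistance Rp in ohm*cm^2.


Apply the Stern-Geary equation: Rp = ba*bc / (2.303*icorr*(ba+bc))
ba*bc = 0.064*0.062 = 0.003968
ba+bc = 0.126; 2.303*icorr*(ba+bc) = 2.303*5.546×10^-4*0.126 = 1.6093272×10^-4
Rp = 0.003968 / 1.6093272×10^-4 = 24.7 ohm*cm^2

24.7 ohm*cm^2


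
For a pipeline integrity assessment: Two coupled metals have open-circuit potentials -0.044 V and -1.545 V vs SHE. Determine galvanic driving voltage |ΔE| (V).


Driving voltage is the absolute potential difference.
|ΔE| = |-0.044 − (-1.545)| = 1.501 V

1.501 V


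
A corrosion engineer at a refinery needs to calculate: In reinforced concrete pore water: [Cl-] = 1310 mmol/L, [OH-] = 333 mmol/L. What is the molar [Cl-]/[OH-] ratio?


Threshold parameter = [Cl-] / [OH-] (molar basis; both in mmol/L, so units cancel)
Ratio = 1310 / 333 = 3.93

3.93


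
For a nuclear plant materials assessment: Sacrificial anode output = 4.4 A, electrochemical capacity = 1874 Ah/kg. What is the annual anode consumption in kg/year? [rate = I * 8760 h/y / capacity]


Annual consumption = current * hours per year / capacity
Rate = 4.4 * 8760 / 1874 = 20.6 kg/year

20.6 kg/year


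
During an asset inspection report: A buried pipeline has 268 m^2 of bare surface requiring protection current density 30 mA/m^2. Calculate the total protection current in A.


I = area * current density, then convert mA → A (÷1000)
I = 268 * 30 / 1000 = 8.04 A

8.04 A


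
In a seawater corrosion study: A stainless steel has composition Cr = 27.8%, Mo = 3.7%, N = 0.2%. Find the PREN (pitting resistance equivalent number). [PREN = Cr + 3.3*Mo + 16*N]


Apply the PREN formula: PREN = Cr + 3.3*Mo + 16*N
PREN = 27.8 + 3.3*3.7 + 16*0.2
PREN = 27.8 + 12.21 + 3.2 = 43.21

43.21


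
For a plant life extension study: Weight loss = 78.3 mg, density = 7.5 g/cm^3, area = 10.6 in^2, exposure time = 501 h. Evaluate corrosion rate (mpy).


Apply the mpy weight-loss relation: CR = 534 * W / (D * A * T)
Numerator: 534 * 78.3 = 41812.2
Denominator: 7.5 * 10.6 * 501 = 39829.5
CR = 41812.2 / 39829.5 = 1.0498 mpy

1.0498 mpy


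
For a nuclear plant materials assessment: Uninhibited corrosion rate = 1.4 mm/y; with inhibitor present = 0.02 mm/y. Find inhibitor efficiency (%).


Apply the inhibitor-efficiency definition: IE = (CR_blank − CR_inh)/CR_blank × 100
IE = (1.4 − 0.02) / 1.4 × 100
IE = 1.38 / 1.4 × 100 = 98.6 %

98.6 %


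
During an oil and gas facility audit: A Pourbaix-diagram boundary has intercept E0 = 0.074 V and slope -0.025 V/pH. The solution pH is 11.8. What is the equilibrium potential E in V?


Apply the Pourbaix line equation: E = E0 + slope*pH
E = 0.074 + (-0.025)*11.8 = 0.074 + (-0.295) = -0.221 V
Rounded to 4 decimal places: E = -0.2210 V

-0.2210 V


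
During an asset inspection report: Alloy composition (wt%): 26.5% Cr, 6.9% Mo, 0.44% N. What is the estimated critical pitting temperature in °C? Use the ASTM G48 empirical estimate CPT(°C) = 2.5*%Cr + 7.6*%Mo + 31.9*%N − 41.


Apply the ASTM G48 empirical CPT estimate: CPT(°C) = 2.5*%Cr + 7.6*%Mo + 31.9*%N − 41
2.5*26.5 = 66.25; 7.6*6.9 = 52.44; 31.9*0.44 = 14.036
CPT = 66.25 + 52.44 + 14.036 − 41 = 91.726 °C
Rounded to 0.1 °C: CPT ≈ 91.7 °C

91.7 °C


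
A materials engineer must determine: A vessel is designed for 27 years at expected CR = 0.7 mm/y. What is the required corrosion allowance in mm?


Corrosion allowance = CR × design life
CA = 0.7 * 27 = 18.9 mm

18.9 mm


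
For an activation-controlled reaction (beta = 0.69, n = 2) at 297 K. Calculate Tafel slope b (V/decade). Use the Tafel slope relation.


Apply the Tafel slope relation: b = 2.303*R*T/(beta*n*F)
Numerator: 2.303 * 8.314 * 297 = 5686.7
Denominator: 0.69 * 2 * 96485 = 133149.3
b = 5686.7 / 133149.3 = 0.0427 V/decade

0.0427 V/decade


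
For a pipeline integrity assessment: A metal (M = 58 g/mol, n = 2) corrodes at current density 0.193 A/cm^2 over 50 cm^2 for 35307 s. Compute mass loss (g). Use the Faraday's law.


Apply Faraday's law: m = i*A*t*M / (n*F)
Total charge passed Q = i*A*t = 0.193*50*35307 = 340712.55 C
m = Q*M/(n*F) = 340712.55*58/(2*96485) = 102.4062 g

102.4062 g


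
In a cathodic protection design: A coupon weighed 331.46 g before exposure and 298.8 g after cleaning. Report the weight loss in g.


Weight loss = initial − final
WL = 331.46 − 298.8 = 32.66 g

32.66 g


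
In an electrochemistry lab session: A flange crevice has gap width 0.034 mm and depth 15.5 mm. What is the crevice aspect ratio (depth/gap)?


Aspect ratio = depth / gap
Ratio = 15.5 / 0.034 = 455.9

455.9


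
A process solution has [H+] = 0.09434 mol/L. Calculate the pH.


pH = −log10[H+]
pH = −log10(0.09434) = 1.03

1.03


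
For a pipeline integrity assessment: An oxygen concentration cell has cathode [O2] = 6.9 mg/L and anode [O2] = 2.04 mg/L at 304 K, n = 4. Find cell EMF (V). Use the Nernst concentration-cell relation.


Apply the Nernst concentration-cell relation: E = (RT/nF)*ln(C_cathode/C_anode)
RT/nF = 8.314*304/(4*96485) = 0.00654883 V
ln(6.9/2.04) = 1.21857
E = 0.00654883 * 1.21857 = 0.00798 V

0.00798 V


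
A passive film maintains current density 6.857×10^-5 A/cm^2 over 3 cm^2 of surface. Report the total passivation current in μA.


I = i_pass * A, then convert A → μA (×10^6)
I = 6.857×10^-5 * 3 * 10^6 = 205.71 μA

205.71 μA


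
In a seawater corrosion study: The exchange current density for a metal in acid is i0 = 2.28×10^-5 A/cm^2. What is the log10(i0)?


i0 = 2.28×10^-5 A/cm^2
log10(i0) = -4.642

-4.642


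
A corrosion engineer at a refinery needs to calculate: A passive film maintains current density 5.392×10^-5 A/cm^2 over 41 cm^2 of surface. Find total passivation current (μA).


I = i_pass * A, then convert A → μA (×10^6)
I = 5.392×10^-5 * 41 * 10^6 = 2210.72 μA

2210.72 μA


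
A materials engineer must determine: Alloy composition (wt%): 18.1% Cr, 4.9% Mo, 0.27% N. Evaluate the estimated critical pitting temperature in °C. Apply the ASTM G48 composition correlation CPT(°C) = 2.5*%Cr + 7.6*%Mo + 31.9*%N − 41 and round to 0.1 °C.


Apply the ASTM G48 empirical CPT estimate: CPT(°C) = 2.5*%Cr + 7.6*%Mo + 31.9*%N − 41
2.5*18.1 = 45.25; 7.6*4.9 = 37.24; 31.9*0.27 = 8.613
CPT = 45.25 + 37.24 + 8.613 − 41 = 50.103 °C
Rounded to 0.1 °C: CPT ≈ 50.1 °C

50.1 °C


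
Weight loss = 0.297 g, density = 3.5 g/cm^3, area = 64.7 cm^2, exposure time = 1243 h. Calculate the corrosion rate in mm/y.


Apply the mm/y weight-loss relation: CR = 87600 * W / (D * A * T)
Numerator: 87600 * 0.297 = 26017.2
Denominator: 3.5 * 64.7 * 1243 = 281477.35
CR = 26017.2 / 281477.35 = 0.092431 mm/y

0.092431 mm/y


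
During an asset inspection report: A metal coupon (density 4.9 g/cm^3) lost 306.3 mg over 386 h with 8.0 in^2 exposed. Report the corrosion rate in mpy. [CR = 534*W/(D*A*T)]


Apply the mpy weight-loss relation: CR = 534 * W / (D * A * T)
Numerator: 534 * 306.3 = 163564.2
Denominator: 4.9 * 8.0 * 386 = 15131.2
CR = 163564.2 / 15131.2 = 10.80973 mpy

10.80973 mpy


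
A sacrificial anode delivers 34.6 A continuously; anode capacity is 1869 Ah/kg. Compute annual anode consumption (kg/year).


Annual consumption = current * hours per year / capacity
Rate = 34.6 * 8760 / 1869 = 162.2 kg/year

162.2 kg/year


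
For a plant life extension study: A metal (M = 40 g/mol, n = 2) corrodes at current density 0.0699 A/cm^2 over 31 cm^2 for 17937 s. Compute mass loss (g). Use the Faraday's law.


Apply Faraday's law: m = i*A*t*M / (n*F)
Total charge passed Q = i*A*t = 0.0699*31*17937 = 38867.6853 C
m = Q*M/(n*F) = 38867.6853*40/(2*96485) = 8.05673 g

8.05673 g


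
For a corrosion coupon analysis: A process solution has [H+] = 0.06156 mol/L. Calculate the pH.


pH = −log10[H+]
pH = −log10(0.06156) = 1.21

1.21


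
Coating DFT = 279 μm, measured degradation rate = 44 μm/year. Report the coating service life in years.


Service life = thickness / degradation rate
Life = 279 / 44 = 6.3 years

6.3 years


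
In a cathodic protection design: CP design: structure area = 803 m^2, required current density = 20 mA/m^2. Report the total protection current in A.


I = area * current density, then convert mA → A (÷1000)
I = 803 * 20 / 1000 = 16.06 A

16.06 A


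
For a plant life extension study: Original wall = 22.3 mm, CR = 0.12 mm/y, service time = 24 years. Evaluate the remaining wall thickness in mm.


Remaining wall = original − CR × time
t = 22.3 − 0.12*24 = 22.3 − 2.88 = 19.42 mm

19.42 mm


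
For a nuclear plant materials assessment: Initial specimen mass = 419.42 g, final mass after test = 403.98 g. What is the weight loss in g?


Weight loss = initial − final
WL = 419.42 − 403.98 = 15.44 g

15.44 g


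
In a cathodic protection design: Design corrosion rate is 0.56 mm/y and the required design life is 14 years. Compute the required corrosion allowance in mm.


Corrosion allowance = CR × design life
CA = 0.56 * 14 = 7.84 mm

7.84 mm


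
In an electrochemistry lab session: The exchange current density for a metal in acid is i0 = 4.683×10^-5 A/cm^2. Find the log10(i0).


i0 = 4.683×10^-5 A/cm^2
log10(i0) = -4.329

-4.329


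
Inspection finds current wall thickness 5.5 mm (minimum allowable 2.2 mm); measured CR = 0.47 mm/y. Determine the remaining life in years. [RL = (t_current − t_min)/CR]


Apply the remaining-life relation: RL = (t_current − t_min) / CR
RL = (5.5 − 2.2) / 0.47 = 3.3 / 0.47 = 7.0 years

7.0 years


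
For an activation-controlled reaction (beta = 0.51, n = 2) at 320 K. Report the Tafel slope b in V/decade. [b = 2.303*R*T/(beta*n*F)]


Apply the Tafel slope relation: b = 2.303*R*T/(beta*n*F)
Numerator: 2.303 * 8.314 * 320 = 6127.09
Denominator: 0.51 * 2 * 96485 = 98414.7
b = 6127.09 / 98414.7 = 0.062 V/decade

0.062 V/decade


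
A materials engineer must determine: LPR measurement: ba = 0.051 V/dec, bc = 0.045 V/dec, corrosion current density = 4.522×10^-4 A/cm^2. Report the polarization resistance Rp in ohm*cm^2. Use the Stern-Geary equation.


Apply the Stern-Geary equation: Rp = ba*bc / (2.303*icorr*(ba+bc))
ba*bc = 0.051*0.045 = 0.002295
ba+bc = 0.096; 2.303*icorr*(ba+bc) = 2.303*4.522×10^-4*0.096 = 9.9975994×10^-5
Rp = 0.002295 / 9.9975994×10^-5 = 23.0 ohm*cm^2

23.0 ohm*cm^2


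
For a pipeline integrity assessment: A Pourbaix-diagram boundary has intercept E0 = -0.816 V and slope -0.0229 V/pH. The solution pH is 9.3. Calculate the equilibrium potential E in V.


Apply the Pourbaix line equation: E = E0 + slope*pH
E = -0.816 + (-0.0229)*9.3 = -0.816 + (-0.21297) = -1.02897 V
Rounded to 3 decimal places: E = -1.029 V

-1.029 V


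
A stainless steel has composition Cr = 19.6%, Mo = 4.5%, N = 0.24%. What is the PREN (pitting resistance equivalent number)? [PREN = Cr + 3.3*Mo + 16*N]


Apply the PREN formula: PREN = Cr + 3.3*Mo + 16*N
PREN = 19.6 + 3.3*4.5 + 16*0.24
PREN = 19.6 + 14.85 + 3.84 = 38.29

38.29


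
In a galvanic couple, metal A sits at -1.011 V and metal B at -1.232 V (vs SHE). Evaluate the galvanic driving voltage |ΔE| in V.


Driving voltage is the absolute potential difference.
|ΔE| = |-1.011 − (-1.232)| = 0.221 V

0.221 V


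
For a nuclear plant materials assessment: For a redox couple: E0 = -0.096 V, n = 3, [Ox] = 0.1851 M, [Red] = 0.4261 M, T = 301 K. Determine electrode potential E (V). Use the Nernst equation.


Apply the Nernst equation: E = E0 + (RT/nF)*ln([Ox]/[Red])
Step 1: RT/nF = 8.314*301/(3*96485) = 0.00864561 V
Step 2: [Ox]/[Red] = 0.1851/0.4261 = 0.434405
Step 3: ln(0.434405) = -0.833778
Step 4: correction = 0.00864561 * -0.833778 = -0.0072 V
E = -0.096 + -0.0072 = -0.1032 V

-0.1032 V


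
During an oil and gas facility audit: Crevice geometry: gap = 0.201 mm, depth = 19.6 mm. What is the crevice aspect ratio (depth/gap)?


Aspect ratio = depth / gap
Ratio = 19.6 / 0.201 = 97.5

97.5


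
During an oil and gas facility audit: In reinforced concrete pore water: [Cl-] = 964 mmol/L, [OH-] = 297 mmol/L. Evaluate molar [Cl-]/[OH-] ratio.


Threshold parameter = [Cl-] / [OH-] (molar basis; both in mmol/L, so units cancel)
Ratio = 964 / 297 = 3.25

3.25


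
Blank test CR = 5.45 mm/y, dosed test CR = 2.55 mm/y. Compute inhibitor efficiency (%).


Apply the inhibitor-efficiency definition: IE = (CR_blank − CR_inh)/CR_blank × 100
IE = (5.45 − 2.55) / 5.45 × 100
IE = 2.9 / 5.45 × 100 = 53.2 %

53.2 %


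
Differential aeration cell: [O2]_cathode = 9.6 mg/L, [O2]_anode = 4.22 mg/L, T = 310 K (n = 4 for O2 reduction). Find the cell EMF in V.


Apply the Nernst concentration-cell relation: E = (RT/nF)*ln(C_cathode/C_anode)
RT/nF = 8.314*310/(4*96485) = 0.00667808 V
ln(9.6/4.22) = 0.82193
E = 0.00667808 * 0.82193 = 0.00549 V

0.00549 V


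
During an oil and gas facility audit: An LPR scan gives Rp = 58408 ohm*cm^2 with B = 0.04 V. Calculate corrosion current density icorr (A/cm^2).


Apply the Stern-Geary relation: icorr = B / Rp
icorr = 0.04 / 58408 = 6.848×10^-7 A/cm^2

6.848×10^-7 A/cm^2


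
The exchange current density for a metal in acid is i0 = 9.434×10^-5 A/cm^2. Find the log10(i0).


i0 = 9.434×10^-5 A/cm^2
log10(i0) = -4.025

-4.025


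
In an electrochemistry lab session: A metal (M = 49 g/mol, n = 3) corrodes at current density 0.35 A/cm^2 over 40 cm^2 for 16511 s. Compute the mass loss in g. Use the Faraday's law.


Apply Faraday's law: m = i*A*t*M / (n*F)
Total charge passed Q = i*A*t = 0.35*40*16511 = 231154 C
m = Q*M/(n*F) = 231154*49/(3*96485) = 39.13059 g

39.13059 g


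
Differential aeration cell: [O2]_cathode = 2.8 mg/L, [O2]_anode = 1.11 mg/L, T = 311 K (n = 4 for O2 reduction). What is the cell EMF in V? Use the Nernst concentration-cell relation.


Apply the Nernst concentration-cell relation: E = (RT/nF)*ln(C_cathode/C_anode)
RT/nF = 8.314*311/(4*96485) = 0.00669963 V
ln(2.8/1.11) = 0.92526
E = 0.00669963 * 0.92526 = 0.0062 V

0.0062 V


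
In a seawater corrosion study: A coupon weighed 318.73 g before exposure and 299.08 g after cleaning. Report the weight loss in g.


Weight loss = initial − final
WL = 318.73 − 299.08 = 19.65 g

19.65 g


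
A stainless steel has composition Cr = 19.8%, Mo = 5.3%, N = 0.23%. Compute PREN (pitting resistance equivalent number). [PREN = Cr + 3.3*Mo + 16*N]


Apply the PREN formula: PREN = Cr + 3.3*Mo + 16*N
PREN = 19.8 + 3.3*5.3 + 16*0.23
PREN = 19.8 + 17.49 + 3.68 = 40.97

40.97


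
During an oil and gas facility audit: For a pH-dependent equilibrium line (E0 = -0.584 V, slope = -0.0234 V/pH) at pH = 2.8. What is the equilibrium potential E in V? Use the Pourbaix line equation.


Apply the Pourbaix line equation: E = E0 + slope*pH
E = -0.584 + (-0.0234)*2.8 = -0.584 + (-0.06552) = -0.64952 V
Rounded to 4 decimal places: E = -0.6495 V

-0.6495 V


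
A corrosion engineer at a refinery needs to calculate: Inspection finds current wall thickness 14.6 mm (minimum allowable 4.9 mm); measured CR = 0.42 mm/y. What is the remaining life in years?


Apply the remaining-life relation: RL = (t_current − t_min) / CR
RL = (14.6 − 4.9) / 0.42 = 9.7 / 0.42 = 23.1 years

23.1 years


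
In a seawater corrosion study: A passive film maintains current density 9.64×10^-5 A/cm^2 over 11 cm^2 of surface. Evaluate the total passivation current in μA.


I = i_pass * A, then convert A → μA (×10^6)
I = 9.64×10^-5 * 11 * 10^6 = 1060.4 μA

1060.4 μA


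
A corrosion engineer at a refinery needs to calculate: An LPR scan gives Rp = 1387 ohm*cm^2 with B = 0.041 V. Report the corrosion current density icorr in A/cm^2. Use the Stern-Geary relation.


Apply the Stern-Geary relation: icorr = B / Rp
icorr = 0.041 / 1387 = 2.956×10^-5 A/cm^2

2.956×10^-5 A/cm^2


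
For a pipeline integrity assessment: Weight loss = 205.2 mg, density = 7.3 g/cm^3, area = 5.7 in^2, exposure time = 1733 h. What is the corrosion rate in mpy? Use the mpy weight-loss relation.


Apply the mpy weight-loss relation: CR = 534 * W / (D * A * T)
Numerator: 534 * 205.2 = 109576.8
Denominator: 7.3 * 5.7 * 1733 = 72110.13
CR = 109576.8 / 72110.13 = 1.52 mpy

1.52 mpy


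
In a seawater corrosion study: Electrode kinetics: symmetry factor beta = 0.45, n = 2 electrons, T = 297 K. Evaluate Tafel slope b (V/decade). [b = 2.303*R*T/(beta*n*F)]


Apply the Tafel slope relation: b = 2.303*R*T/(beta*n*F)
Numerator: 2.303 * 8.314 * 297 = 5686.7
Denominator: 0.45 * 2 * 96485 = 86836.5
b = 5686.7 / 86836.5 = 0.065 V/decade

0.065 V/decade


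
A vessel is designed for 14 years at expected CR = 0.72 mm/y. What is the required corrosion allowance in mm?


Corrosion allowance = CR × design life
CA = 0.72 * 14 = 10.08 mm

10.08 mm


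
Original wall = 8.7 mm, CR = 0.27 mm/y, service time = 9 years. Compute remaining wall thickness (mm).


Remaining wall = original − CR × time
t = 8.7 − 0.27*9 = 8.7 − 2.43 = 6.27 mm

6.27 mm


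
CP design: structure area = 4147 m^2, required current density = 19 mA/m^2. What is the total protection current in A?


I = area * current density, then convert mA → A (÷1000)
I = 4147 * 19 / 1000 = 78.79 A

78.79 A


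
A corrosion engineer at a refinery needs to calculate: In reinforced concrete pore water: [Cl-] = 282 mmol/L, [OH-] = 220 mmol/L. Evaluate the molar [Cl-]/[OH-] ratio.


Threshold parameter = [Cl-] / [OH-] (molar basis; both in mmol/L, so units cancel)
Ratio = 282 / 220 = 1.28

1.28


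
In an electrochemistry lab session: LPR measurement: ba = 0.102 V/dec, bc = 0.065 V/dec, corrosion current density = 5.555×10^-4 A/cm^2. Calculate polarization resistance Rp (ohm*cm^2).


Apply the Stern-Geary equation: Rp = ba*bc / (2.303*icorr*(ba+bc))
ba*bc = 0.102*0.065 = 0.00663
ba+bc = 0.167; 2.303*icorr*(ba+bc) = 2.303*5.555×10^-4*0.167 = 2.1364586×10^-4
Rp = 0.00663 / 2.1364586×10^-4 = 31.0 ohm*cm^2

31.0 ohm*cm^2


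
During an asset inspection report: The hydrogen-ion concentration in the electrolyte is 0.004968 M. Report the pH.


pH = −log10[H+]
pH = −log10(0.004968) = 2.3

2.3


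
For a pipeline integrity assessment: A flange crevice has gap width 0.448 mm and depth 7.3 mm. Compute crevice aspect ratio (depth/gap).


Aspect ratio = depth / gap
Ratio = 7.3 / 0.448 = 16.3

16.3


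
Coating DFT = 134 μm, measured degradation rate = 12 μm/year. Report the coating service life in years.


Service life = thickness / degradation rate
Life = 134 / 12 = 11.2 years

11.2 years


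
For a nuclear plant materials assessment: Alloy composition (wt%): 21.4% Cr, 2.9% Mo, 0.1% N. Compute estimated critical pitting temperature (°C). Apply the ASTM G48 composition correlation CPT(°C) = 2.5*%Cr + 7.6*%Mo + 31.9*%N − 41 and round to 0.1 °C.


Apply the ASTM G48 empirical CPT estimate: CPT(°C) = 2.5*%Cr + 7.6*%Mo + 31.9*%N − 41
2.5*21.4 = 53.5; 7.6*2.9 = 22.04; 31.9*0.1 = 3.19
CPT = 53.5 + 22.04 + 3.19 − 41 = 37.73 °C
Rounded to 0.1 °C: CPT ≈ 37.7 °C

37.7 °C


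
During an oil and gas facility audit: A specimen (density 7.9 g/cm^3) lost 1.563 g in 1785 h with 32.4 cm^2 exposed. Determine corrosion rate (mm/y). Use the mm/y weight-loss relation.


Apply the mm/y weight-loss relation: CR = 87600 * W / (D * A * T)
Numerator: 87600 * 1.563 = 136918.8
Denominator: 7.9 * 32.4 * 1785 = 456888.6
CR = 136918.8 / 456888.6 = 0.299677 mm/y

0.299677 mm/y


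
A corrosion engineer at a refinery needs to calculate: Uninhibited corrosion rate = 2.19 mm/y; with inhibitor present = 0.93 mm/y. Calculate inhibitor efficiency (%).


Apply the inhibitor-efficiency definition: IE = (CR_blank − CR_inh)/CR_blank × 100
IE = (2.19 − 0.93) / 2.19 × 100
IE = 1.26 / 2.19 × 100 = 57.5 %

57.5 %


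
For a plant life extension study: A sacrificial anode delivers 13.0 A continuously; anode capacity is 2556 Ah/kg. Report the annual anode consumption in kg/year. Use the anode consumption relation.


Annual consumption = current * hours per year / capacity
Rate = 13.0 * 8760 / 2556 = 44.6 kg/year

44.6 kg/year


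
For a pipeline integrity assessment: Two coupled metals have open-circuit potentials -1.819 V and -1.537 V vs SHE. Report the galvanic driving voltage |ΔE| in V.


Driving voltage is the absolute potential difference.
|ΔE| = |-1.819 − (-1.537)| = 0.282 V

0.282 V


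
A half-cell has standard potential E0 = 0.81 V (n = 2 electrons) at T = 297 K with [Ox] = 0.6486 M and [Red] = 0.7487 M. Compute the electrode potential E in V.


Apply the Nernst equation: E = E0 + (RT/nF)*ln([Ox]/[Red])
Step 1: RT/nF = 8.314*297/(2*96485) = 0.01279607 V
Step 2: [Ox]/[Red] = 0.6486/0.7487 = 0.866302
Step 3: ln(0.866302) = -0.143522
Step 4: correction = 0.01279607 * -0.143522 = -0.002 V
E = 0.81 + -0.002 = 0.808 V

0.808 V


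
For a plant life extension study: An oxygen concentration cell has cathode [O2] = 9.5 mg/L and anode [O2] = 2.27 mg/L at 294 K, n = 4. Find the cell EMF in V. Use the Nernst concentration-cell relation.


Apply the Nernst concentration-cell relation: E = (RT/nF)*ln(C_cathode/C_anode)
RT/nF = 8.314*294/(4*96485) = 0.00633341 V
ln(9.5/2.27) = 1.43151
E = 0.00633341 * 1.43151 = 0.00907 V

0.00907 V


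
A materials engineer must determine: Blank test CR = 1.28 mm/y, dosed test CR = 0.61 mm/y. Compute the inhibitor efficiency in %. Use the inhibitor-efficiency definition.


Apply the inhibitor-efficiency definition: IE = (CR_blank − CR_inh)/CR_blank × 100
IE = (1.28 − 0.61) / 1.28 × 100
IE = 0.67 / 1.28 × 100 = 52.3 %

52.3 %


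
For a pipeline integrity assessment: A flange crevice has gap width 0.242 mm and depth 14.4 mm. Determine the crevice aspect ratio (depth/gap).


Aspect ratio = depth / gap
Ratio = 14.4 / 0.242 = 59.5

59.5


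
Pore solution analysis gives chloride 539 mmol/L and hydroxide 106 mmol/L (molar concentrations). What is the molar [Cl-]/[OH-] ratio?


Threshold parameter = [Cl-] / [OH-] (molar basis; both in mmol/L, so units cancel)
Ratio = 539 / 106 = 5.08

5.08


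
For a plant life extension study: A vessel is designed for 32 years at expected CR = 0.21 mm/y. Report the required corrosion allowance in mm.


Corrosion allowance = CR × design life
CA = 0.21 * 32 = 6.72 mm

6.72 mm


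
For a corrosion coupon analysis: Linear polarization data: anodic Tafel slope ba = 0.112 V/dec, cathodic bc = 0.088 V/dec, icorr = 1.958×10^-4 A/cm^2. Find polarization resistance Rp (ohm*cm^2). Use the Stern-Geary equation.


Apply the Stern-Geary equation: Rp = ba*bc / (2.303*icorr*(ba+bc))
ba*bc = 0.112*0.088 = 0.009856
ba+bc = 0.2; 2.303*icorr*(ba+bc) = 2.303*1.958×10^-4*0.2 = 9.018548×10^-5
Rp = 0.009856 / 9.018548×10^-5 = 109.29 ohm*cm^2

109.29 ohm*cm^2


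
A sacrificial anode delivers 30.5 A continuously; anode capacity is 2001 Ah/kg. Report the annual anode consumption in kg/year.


Annual consumption = current * hours per year / capacity
Rate = 30.5 * 8760 / 2001 = 133.5 kg/year

133.5 kg/year


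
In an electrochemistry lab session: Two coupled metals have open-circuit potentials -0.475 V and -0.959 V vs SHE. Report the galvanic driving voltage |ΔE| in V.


Driving voltage is the absolute potential difference.
|ΔE| = |-0.475 − (-0.959)| = 0.484 V

0.484 V


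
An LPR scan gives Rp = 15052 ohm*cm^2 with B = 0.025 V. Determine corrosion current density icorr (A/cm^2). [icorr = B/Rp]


Apply the Stern-Geary relation: icorr = B / Rp
icorr = 0.025 / 15052 = 1.661×10^-6 A/cm^2

1.661×10^-6 A/cm^2


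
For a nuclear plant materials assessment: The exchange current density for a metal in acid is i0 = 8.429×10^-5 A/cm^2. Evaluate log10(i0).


i0 = 8.429×10^-5 A/cm^2
log10(i0) = -4.074

-4.074


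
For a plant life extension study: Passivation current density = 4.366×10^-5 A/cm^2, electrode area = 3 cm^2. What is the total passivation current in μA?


I = i_pass * A, then convert A → μA (×10^6)
I = 4.366×10^-5 * 3 * 10^6 = 130.98 μA

130.98 μA


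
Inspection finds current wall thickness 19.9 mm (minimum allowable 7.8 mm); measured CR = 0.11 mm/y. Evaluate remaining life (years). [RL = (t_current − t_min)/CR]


Apply the remaining-life relation: RL = (t_current − t_min) / CR
RL = (19.9 − 7.8) / 0.11 = 12.1 / 0.11 = 110.0 years

110.0 years
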